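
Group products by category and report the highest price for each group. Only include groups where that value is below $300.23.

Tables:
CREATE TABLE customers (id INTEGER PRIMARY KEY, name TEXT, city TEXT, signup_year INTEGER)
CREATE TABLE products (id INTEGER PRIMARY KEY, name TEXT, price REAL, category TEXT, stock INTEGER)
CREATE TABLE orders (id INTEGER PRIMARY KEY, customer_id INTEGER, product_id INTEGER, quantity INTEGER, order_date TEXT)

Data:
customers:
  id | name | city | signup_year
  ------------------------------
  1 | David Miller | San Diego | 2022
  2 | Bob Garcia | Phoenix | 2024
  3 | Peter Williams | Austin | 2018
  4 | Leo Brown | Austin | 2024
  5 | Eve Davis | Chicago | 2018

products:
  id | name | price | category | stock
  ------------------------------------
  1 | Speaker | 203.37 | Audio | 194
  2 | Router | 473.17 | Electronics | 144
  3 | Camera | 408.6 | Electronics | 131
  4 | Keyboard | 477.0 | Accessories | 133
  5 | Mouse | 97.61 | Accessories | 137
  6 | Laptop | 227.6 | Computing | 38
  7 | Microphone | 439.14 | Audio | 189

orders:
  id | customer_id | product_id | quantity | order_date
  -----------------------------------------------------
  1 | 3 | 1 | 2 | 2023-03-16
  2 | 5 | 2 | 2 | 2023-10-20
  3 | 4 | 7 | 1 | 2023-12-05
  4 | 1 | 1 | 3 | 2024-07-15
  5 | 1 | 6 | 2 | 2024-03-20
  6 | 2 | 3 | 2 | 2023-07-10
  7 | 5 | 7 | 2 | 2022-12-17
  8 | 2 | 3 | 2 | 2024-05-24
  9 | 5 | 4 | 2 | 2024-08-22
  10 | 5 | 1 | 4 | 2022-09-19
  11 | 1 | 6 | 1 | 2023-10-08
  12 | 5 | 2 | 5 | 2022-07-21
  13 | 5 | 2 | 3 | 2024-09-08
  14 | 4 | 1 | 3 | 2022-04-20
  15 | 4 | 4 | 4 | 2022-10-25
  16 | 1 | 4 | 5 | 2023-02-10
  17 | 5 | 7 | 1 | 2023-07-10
SELECT category, MAX(price) AS max_price FROM products GROUP BY category HAVING MAX(price) < 300.23

Execution result:
category | max_price
Computing | 227.60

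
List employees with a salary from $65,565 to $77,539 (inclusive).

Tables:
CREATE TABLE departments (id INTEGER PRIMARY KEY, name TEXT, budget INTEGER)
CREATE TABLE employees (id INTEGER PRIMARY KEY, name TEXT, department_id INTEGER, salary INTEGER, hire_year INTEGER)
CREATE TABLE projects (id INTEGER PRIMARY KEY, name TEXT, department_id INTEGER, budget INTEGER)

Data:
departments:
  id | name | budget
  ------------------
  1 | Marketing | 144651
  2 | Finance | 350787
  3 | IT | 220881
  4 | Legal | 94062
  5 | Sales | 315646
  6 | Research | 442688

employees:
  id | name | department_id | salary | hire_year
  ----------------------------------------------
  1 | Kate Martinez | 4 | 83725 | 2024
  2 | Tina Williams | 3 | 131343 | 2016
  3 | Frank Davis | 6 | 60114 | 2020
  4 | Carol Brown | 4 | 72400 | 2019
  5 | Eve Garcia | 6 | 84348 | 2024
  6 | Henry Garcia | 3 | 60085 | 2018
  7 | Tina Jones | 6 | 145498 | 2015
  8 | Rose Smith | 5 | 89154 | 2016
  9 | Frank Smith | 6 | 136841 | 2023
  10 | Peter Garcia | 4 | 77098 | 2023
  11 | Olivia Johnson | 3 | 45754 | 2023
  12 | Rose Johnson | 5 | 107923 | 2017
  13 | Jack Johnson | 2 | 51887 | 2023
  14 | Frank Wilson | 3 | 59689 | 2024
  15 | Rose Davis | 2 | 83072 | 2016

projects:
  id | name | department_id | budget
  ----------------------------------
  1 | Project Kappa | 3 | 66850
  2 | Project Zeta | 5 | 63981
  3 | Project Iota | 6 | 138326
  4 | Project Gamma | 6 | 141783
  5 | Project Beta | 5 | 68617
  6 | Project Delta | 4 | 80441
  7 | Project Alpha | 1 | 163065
SELECT name, salary FROM employees WHERE salary BETWEEN 65565 AND 77539

Execution result:
name | salary
Carol Brown | 72400
Peter Garcia | 77098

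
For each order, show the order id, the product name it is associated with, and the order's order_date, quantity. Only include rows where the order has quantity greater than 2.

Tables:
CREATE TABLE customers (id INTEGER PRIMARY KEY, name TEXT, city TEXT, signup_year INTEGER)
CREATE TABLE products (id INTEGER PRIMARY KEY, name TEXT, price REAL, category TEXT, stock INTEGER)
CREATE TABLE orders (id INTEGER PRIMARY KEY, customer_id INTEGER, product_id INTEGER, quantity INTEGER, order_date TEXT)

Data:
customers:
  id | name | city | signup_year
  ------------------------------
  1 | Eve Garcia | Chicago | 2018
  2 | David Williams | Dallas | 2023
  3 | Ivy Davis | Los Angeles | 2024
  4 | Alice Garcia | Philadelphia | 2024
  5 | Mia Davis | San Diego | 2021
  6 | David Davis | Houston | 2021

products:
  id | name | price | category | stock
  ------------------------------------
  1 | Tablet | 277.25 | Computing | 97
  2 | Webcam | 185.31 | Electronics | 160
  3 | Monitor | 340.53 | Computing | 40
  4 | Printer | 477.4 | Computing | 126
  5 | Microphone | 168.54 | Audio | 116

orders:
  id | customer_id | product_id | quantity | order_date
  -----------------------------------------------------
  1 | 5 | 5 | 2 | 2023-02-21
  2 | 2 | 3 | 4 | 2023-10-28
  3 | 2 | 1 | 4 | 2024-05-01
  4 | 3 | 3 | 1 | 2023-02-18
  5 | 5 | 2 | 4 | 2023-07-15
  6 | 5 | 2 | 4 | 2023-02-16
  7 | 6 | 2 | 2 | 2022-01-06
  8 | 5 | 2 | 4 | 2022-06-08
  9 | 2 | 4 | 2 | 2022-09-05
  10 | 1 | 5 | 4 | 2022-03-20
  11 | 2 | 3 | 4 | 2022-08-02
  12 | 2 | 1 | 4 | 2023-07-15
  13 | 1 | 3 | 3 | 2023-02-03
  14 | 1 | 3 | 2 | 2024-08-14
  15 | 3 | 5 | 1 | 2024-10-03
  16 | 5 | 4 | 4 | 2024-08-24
SELECT c.id, p.name AS product, c.order_date, c.quantity FROM orders c JOIN products p ON c.product_id = p.id WHERE c.quantity > 2

Execution result:
id | product | order_date | quantity
2 | Monitor | 2023-10-28 | 4
3 | Tablet | 2024-05-01 | 4
5 | Webcam | 2023-07-15 | 4
6 | Webcam | 2023-02-16 | 4
8 | Webcam | 2022-06-08 | 4
10 | Microphone | 2022-03-20 | 4
11 | Monitor | 2022-08-02 | 4
12 | Tablet | 2023-07-15 | 4
13 | Monitor | 2023-02-03 | 3
16 | Printer | 2024-08-24 | 4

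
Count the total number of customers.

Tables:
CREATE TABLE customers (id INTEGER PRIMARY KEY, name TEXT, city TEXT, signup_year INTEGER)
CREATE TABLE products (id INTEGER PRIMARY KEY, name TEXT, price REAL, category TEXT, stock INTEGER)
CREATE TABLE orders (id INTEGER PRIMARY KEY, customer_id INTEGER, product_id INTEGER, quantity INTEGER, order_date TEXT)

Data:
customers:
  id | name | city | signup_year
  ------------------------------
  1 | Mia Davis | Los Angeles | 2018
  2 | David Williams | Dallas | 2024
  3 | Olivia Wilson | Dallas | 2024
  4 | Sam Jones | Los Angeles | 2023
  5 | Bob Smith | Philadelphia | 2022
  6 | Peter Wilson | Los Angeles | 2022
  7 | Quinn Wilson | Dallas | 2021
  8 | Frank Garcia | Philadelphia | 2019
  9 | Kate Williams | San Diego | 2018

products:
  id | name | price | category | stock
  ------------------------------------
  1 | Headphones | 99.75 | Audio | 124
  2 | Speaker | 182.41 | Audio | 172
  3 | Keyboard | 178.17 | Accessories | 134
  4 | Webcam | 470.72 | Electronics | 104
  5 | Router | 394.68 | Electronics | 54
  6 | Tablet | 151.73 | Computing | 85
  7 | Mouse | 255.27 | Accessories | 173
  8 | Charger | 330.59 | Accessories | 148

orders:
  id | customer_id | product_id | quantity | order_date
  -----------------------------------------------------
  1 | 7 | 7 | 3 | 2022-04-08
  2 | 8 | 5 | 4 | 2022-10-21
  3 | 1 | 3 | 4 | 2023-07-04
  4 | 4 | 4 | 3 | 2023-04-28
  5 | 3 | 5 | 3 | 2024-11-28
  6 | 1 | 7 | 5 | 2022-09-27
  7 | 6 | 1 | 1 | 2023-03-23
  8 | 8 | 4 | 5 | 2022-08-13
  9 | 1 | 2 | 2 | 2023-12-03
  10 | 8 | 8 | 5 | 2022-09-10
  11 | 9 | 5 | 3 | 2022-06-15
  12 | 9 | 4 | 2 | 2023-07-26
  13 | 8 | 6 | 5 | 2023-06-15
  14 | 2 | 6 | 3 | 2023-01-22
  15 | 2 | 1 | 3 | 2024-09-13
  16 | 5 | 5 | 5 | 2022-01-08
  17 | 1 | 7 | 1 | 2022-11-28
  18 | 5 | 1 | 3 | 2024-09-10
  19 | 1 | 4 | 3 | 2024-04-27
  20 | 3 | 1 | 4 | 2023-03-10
SELECT COUNT(*) FROM customers

Execution result:
9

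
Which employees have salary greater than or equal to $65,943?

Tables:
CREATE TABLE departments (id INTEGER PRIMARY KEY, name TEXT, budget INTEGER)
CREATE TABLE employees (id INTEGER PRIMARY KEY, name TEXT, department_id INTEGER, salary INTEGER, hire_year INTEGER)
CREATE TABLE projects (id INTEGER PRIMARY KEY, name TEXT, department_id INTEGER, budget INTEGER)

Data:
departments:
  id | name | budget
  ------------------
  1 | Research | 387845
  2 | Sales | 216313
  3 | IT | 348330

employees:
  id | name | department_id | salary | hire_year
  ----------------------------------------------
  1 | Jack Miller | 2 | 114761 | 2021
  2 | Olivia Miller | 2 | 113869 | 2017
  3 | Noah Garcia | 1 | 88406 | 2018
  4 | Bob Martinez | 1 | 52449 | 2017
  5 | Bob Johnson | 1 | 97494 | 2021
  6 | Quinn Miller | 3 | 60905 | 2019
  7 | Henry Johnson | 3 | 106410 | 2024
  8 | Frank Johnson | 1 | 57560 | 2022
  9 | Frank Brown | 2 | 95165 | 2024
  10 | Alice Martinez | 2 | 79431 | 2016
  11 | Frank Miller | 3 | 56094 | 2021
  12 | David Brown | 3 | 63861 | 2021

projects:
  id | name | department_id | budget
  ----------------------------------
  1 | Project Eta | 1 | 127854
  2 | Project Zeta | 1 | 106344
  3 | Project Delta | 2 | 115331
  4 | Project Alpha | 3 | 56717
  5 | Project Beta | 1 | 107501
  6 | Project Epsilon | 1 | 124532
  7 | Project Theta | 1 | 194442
SELECT name, salary FROM employees WHERE salary >= 65943

Execution result:
name | salary
Jack Miller | 114761
Olivia Miller | 113869
Noah Garcia | 88406
Bob Johnson | 97494
Henry Johnson | 106410
Frank Brown | 95165
Alice Martinez | 79431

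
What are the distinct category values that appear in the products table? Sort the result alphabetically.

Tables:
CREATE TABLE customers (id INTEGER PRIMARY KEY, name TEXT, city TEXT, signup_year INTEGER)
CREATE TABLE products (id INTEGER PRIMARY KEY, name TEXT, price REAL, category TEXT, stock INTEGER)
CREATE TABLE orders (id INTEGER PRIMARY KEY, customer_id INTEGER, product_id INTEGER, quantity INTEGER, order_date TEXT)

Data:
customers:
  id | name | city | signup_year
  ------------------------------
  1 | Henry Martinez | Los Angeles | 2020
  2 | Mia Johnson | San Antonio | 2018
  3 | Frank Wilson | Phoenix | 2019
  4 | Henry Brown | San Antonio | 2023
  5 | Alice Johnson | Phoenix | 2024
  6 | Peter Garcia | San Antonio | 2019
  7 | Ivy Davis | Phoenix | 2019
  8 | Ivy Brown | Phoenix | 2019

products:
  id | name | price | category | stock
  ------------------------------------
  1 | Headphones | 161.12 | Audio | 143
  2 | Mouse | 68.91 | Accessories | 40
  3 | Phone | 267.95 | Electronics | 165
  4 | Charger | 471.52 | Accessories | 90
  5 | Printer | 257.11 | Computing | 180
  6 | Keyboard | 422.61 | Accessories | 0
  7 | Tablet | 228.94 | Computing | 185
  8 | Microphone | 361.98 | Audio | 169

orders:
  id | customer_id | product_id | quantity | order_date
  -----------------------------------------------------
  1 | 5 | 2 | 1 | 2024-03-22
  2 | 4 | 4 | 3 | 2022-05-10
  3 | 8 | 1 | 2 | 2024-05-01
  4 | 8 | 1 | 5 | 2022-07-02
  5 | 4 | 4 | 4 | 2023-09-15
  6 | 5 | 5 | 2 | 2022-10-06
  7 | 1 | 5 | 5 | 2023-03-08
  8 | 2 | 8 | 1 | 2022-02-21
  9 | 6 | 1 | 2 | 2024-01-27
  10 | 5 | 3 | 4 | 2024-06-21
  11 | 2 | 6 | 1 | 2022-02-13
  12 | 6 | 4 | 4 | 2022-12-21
SELECT DISTINCT category FROM products ORDER BY category

Execution result:
category
Accessories
Audio
Computing
Electronics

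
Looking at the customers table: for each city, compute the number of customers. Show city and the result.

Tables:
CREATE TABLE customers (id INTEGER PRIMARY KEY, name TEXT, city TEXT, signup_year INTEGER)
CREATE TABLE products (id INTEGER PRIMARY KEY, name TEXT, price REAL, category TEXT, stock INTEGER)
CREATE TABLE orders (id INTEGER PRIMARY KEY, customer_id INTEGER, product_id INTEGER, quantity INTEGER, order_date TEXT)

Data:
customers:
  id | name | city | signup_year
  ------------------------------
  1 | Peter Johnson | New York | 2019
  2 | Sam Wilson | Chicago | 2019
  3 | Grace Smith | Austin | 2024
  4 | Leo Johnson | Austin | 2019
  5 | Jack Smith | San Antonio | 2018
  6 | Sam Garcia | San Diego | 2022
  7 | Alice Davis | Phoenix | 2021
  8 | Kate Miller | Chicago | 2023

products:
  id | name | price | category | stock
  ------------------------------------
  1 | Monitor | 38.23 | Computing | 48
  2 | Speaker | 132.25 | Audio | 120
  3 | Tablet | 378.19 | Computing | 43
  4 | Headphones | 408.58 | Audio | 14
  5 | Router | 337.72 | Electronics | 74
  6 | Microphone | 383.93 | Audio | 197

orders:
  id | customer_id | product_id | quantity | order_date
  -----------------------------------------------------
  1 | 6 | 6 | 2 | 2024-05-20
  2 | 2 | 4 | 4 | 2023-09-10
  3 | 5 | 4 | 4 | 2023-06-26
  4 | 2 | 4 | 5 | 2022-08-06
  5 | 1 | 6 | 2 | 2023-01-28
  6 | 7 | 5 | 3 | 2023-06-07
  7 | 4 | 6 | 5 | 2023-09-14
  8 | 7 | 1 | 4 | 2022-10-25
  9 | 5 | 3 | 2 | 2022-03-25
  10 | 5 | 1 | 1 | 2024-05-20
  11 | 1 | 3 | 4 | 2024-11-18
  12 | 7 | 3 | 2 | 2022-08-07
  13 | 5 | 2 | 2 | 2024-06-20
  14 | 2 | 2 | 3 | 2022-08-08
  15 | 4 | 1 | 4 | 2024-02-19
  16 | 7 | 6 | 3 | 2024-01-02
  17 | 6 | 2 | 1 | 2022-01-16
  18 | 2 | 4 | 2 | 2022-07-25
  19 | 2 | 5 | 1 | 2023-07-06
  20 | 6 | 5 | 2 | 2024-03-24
SELECT city, COUNT(*) AS n FROM customers GROUP BY city

Execution result:
city | n
Austin | 2
Chicago | 2
New York | 1
Phoenix | 1
San Antonio | 1
San Diego | 1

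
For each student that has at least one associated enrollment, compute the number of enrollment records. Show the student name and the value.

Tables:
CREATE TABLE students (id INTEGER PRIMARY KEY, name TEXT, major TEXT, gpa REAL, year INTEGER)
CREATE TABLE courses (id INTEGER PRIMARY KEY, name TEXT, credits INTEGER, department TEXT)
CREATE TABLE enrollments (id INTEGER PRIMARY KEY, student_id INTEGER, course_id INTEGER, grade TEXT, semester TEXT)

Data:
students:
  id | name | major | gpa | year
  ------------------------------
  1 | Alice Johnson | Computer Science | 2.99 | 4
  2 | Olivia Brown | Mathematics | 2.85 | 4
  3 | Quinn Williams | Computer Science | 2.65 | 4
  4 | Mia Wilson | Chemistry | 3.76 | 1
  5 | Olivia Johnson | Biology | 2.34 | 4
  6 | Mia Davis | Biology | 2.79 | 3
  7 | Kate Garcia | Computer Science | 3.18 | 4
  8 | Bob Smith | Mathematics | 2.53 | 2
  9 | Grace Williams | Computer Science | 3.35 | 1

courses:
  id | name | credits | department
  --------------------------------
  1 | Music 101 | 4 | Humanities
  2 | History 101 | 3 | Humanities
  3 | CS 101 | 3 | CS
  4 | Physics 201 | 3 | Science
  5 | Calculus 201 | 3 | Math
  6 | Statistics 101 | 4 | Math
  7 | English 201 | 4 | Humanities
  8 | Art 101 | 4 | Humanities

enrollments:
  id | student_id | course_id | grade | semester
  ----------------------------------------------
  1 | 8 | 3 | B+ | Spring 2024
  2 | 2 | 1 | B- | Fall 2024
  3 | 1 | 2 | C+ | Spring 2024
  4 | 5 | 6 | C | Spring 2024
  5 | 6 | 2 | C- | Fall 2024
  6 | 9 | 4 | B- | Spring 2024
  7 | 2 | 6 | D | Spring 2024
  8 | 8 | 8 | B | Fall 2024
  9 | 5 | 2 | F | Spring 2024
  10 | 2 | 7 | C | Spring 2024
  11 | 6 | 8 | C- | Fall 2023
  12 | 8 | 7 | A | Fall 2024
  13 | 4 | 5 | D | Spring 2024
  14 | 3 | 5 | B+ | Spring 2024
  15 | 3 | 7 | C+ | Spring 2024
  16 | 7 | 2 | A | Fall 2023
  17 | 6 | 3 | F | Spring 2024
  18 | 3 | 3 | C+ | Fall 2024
SELECT p.name, COUNT(*) AS n FROM enrollments c JOIN students p ON c.student_id = p.id GROUP BY p.id, p.name

Execution result:
name | n
Alice Johnson | 1
Olivia Brown | 3
Quinn Williams | 3
Mia Wilson | 1
Olivia Johnson | 2
Mia Davis | 3
Kate Garcia | 1
Bob Smith | 3
Grace Williams | 1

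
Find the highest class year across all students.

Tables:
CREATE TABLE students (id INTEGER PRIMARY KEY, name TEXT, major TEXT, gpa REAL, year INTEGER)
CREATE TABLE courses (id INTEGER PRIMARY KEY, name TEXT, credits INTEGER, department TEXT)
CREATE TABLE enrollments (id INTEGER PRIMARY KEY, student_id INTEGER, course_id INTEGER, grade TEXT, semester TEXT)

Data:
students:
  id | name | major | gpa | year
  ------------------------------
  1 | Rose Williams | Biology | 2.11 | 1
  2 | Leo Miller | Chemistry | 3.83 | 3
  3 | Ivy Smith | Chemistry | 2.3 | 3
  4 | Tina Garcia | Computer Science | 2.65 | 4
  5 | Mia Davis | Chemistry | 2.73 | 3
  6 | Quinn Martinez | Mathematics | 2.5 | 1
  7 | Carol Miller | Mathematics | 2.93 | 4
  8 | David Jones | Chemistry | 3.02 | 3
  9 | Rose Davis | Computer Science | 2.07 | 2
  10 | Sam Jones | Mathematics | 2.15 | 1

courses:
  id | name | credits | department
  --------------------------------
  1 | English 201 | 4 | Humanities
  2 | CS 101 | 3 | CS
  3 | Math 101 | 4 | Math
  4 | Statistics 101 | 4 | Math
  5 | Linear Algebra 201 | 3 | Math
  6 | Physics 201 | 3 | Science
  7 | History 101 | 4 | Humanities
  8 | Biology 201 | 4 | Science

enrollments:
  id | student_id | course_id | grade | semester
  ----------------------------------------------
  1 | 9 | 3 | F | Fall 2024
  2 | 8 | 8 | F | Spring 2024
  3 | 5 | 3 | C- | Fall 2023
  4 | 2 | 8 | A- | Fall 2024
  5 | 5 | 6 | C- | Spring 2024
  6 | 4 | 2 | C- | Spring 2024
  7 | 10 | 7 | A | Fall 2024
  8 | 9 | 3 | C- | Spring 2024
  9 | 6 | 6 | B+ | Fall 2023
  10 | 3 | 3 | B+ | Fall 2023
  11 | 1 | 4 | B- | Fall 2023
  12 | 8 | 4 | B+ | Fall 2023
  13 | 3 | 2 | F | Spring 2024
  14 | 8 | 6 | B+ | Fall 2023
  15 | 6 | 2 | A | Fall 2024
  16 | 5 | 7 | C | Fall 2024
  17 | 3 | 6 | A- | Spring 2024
SELECT MAX(year) FROM students

Execution result:
4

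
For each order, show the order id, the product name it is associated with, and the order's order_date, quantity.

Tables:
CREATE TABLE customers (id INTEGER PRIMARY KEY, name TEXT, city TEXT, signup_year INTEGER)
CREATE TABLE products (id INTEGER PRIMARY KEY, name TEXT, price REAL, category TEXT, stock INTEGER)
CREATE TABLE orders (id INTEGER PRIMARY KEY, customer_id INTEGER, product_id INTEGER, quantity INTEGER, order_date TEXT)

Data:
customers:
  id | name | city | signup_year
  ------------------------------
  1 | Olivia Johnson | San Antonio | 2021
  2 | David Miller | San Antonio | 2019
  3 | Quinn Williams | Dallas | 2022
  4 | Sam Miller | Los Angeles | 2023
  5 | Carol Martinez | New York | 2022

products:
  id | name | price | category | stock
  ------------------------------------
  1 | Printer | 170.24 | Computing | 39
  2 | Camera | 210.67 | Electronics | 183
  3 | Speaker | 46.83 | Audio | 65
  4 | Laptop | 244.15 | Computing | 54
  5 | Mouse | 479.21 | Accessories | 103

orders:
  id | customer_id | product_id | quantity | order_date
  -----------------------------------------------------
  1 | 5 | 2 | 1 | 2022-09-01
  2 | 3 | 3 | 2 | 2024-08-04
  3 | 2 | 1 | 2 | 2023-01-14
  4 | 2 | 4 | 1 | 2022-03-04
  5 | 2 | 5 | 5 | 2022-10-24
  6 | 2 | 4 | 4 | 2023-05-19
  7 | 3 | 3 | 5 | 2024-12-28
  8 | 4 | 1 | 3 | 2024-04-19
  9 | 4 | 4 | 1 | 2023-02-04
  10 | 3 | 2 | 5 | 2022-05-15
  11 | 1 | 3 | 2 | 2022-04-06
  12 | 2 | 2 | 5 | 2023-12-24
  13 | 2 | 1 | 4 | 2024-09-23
SELECT c.id, p.name AS product, c.order_date, c.quantity FROM orders c JOIN products p ON c.product_id = p.id

Execution result:
id | product | order_date | quantity
1 | Camera | 2022-09-01 | 1
2 | Speaker | 2024-08-04 | 2
3 | Printer | 2023-01-14 | 2
4 | Laptop | 2022-03-04 | 1
5 | Mouse | 2022-10-24 | 5
6 | Laptop | 2023-05-19 | 4
7 | Speaker | 2024-12-28 | 5
8 | Printer | 2024-04-19 | 3
9 | Laptop | 2023-02-04 | 1
10 | Camera | 2022-05-15 | 5
11 | Speaker | 2022-04-06 | 2
12 | Camera | 2023-12-24 | 5
13 | Printer | 2024-09-23 | 4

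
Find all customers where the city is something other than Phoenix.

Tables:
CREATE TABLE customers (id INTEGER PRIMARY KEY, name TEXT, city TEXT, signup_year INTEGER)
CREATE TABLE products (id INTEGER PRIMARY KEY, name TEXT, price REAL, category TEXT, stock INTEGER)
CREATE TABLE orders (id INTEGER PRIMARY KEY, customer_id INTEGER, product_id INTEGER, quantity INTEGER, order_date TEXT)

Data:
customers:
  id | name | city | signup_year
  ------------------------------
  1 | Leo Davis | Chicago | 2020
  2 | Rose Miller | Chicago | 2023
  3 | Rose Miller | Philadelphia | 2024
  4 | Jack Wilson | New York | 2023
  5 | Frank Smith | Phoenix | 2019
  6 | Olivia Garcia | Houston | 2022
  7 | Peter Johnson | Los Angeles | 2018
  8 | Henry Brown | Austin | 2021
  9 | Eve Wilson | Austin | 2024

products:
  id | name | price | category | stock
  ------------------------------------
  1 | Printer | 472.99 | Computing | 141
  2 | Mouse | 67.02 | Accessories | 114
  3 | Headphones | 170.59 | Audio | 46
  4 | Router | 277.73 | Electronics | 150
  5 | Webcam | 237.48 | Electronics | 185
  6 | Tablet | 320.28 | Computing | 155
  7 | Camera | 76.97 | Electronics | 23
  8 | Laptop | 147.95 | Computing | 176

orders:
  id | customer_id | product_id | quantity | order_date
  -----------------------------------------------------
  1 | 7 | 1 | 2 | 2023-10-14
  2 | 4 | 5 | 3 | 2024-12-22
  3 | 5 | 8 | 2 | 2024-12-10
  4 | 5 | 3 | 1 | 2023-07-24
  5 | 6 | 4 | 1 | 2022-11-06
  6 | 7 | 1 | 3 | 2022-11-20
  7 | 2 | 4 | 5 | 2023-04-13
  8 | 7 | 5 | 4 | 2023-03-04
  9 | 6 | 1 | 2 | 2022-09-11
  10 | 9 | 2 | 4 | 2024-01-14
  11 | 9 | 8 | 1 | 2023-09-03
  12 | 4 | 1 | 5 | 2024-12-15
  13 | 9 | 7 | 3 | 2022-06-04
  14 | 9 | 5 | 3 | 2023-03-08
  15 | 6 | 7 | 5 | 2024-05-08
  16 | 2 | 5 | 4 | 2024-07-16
SELECT name, city FROM customers WHERE city <> 'Phoenix'

Execution result:
name | city
Leo Davis | Chicago
Rose Miller | Chicago
Rose Miller | Philadelphia
Jack Wilson | New York
Olivia Garcia | Houston
Peter Johnson | Los Angeles
Henry Brown | Austin
Eve Wilson | Austin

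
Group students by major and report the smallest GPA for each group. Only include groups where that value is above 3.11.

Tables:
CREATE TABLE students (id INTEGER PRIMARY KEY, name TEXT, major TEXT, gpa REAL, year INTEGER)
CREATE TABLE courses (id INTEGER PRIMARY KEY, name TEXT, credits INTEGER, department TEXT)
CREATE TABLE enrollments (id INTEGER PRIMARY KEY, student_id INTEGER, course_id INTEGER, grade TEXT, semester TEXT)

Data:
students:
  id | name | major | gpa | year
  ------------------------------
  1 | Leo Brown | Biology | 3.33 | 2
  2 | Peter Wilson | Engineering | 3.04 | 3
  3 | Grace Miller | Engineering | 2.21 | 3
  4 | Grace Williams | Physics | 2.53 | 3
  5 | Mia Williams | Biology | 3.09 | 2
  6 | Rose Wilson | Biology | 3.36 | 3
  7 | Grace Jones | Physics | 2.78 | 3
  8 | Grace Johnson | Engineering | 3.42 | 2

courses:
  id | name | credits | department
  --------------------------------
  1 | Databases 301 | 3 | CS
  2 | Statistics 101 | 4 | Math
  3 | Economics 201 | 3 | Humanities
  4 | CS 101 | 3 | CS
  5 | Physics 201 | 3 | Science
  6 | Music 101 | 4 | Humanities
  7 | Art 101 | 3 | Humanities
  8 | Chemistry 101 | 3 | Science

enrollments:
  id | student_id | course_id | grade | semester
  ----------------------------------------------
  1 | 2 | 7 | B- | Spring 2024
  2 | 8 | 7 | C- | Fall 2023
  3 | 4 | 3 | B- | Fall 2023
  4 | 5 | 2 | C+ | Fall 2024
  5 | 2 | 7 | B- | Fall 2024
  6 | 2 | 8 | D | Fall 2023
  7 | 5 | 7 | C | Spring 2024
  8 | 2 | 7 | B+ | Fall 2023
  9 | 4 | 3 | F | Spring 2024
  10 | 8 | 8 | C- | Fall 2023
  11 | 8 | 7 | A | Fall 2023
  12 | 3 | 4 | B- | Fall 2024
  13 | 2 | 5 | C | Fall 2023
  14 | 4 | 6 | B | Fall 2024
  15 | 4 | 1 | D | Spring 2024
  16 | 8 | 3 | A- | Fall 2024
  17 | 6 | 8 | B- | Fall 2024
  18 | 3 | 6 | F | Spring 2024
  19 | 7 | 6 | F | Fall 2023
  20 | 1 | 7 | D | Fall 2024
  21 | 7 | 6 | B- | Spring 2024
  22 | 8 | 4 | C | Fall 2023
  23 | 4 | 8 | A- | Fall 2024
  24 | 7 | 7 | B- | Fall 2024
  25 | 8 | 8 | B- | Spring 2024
SELECT major, MIN(gpa) AS min_gpa FROM students GROUP BY major HAVING MIN(gpa) > 3.11

Execution result:
(no rows)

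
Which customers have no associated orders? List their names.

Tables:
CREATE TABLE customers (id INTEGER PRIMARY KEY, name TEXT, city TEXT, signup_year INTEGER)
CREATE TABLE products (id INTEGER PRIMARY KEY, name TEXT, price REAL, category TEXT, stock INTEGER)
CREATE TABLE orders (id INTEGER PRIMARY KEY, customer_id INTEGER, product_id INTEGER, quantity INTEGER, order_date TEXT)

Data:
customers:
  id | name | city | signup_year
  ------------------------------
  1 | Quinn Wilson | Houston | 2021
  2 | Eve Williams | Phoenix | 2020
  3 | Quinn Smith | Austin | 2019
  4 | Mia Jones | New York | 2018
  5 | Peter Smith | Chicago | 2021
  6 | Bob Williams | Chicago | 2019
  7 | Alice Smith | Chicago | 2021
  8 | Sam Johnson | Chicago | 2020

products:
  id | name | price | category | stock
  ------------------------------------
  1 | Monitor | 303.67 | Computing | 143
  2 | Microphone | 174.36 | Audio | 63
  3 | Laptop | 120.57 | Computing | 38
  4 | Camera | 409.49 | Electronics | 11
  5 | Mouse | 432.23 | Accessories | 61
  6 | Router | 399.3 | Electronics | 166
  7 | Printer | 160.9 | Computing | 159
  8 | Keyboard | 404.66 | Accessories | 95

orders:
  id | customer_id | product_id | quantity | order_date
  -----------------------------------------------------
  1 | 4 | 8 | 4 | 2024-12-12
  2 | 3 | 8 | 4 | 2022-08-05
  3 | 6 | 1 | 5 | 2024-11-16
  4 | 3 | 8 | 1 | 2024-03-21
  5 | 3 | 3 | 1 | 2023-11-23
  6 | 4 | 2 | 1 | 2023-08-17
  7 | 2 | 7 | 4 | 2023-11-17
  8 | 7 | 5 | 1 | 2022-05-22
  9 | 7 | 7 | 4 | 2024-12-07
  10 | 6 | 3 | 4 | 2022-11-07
SELECT p.name FROM customers p LEFT JOIN orders c ON c.customer_id = p.id WHERE c.id IS NULL

Execution result:
name
Quinn Wilson
Peter Smith
Sam Johnson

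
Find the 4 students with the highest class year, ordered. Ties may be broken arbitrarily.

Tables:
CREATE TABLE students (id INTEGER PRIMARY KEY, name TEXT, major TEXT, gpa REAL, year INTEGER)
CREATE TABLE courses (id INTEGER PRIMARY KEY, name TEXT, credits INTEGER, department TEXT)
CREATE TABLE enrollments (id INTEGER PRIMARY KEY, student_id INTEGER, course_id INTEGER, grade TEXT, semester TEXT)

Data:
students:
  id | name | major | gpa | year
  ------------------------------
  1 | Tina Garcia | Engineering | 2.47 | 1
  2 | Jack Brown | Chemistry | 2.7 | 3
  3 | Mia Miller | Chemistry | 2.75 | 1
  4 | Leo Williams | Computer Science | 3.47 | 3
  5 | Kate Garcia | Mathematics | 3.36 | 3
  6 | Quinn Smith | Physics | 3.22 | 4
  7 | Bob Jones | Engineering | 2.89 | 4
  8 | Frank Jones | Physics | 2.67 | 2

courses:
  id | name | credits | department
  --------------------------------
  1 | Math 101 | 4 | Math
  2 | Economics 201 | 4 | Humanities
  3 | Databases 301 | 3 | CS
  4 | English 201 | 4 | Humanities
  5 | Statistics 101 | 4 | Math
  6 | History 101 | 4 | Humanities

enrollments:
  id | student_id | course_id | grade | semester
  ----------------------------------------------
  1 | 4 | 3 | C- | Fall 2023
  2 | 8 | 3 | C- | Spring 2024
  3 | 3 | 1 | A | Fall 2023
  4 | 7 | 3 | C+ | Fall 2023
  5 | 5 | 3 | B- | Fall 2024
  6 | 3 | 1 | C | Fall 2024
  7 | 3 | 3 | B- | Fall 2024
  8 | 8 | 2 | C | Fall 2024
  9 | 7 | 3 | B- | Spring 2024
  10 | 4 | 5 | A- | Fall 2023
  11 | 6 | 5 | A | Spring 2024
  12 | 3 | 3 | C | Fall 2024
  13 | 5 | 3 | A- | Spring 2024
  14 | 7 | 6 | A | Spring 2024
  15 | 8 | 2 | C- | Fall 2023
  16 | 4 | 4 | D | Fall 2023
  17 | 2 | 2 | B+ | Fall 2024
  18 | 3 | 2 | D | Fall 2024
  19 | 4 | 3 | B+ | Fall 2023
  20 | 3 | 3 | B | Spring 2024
SELECT name, year FROM students ORDER BY year DESC LIMIT 4

Execution result:
name | year
Quinn Smith | 4
Bob Jones | 4
Jack Brown | 3
Leo Williams | 3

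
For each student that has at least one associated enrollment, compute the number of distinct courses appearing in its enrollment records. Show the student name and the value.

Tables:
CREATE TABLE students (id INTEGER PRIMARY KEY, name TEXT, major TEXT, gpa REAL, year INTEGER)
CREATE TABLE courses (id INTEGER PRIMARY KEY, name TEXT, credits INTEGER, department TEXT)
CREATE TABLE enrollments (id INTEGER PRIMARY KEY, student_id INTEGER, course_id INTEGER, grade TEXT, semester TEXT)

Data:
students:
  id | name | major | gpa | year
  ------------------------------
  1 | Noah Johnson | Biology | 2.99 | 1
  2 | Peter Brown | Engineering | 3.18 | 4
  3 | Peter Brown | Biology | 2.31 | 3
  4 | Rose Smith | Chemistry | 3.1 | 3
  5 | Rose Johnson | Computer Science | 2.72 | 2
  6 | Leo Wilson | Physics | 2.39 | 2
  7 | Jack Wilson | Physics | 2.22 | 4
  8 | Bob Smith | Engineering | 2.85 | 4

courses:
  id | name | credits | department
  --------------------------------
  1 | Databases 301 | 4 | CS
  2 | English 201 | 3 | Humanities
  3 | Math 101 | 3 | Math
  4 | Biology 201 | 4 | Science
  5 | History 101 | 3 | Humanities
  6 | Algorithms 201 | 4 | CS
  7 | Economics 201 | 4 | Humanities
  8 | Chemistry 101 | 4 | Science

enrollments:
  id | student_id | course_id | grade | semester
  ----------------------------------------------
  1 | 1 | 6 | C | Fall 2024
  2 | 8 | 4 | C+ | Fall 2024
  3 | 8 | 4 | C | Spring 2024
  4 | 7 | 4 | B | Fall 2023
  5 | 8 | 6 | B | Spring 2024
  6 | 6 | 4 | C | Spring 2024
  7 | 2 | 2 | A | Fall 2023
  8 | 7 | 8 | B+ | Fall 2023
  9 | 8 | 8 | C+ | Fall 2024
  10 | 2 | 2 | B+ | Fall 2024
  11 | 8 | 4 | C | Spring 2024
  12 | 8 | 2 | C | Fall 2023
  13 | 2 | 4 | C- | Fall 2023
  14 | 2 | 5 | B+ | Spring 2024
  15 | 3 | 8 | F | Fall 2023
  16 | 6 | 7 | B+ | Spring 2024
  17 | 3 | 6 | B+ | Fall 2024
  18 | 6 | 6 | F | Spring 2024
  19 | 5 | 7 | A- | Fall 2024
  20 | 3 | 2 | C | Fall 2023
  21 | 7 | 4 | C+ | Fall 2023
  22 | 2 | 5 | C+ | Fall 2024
SELECT p.name, COUNT(DISTINCT c.course_id) AS distinct_course_count FROM enrollments c JOIN students p ON c.student_id = p.id GROUP BY p.id, p.name

Execution result:
name | distinct_course_count
Noah Johnson | 1
Peter Brown | 3
Peter Brown | 3
Rose Johnson | 1
Leo Wilson | 3
Jack Wilson | 2
Bob Smith | 4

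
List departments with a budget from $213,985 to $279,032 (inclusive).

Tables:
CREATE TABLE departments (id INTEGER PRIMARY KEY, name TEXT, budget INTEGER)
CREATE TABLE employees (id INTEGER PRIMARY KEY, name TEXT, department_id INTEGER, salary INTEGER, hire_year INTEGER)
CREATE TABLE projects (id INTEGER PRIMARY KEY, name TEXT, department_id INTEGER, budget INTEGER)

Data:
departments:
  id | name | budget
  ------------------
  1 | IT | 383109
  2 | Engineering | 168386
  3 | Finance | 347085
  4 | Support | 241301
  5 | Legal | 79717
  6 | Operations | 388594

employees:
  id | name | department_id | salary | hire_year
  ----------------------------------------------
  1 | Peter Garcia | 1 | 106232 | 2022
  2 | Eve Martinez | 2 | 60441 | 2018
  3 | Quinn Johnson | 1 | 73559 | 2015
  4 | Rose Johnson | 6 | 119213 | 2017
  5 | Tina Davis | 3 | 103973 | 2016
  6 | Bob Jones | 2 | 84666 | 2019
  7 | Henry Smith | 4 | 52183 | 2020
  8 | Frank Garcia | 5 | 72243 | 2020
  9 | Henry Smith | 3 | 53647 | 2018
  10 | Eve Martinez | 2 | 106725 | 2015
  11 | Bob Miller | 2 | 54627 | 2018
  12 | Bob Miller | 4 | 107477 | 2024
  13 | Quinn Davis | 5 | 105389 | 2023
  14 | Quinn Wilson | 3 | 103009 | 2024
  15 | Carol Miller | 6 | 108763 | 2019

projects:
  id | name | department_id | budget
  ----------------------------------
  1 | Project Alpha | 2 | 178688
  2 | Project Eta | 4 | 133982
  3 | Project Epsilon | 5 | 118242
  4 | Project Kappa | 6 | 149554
SELECT name, budget FROM departments WHERE budget BETWEEN 213985 AND 279032

Execution result:
name | budget
Support | 241301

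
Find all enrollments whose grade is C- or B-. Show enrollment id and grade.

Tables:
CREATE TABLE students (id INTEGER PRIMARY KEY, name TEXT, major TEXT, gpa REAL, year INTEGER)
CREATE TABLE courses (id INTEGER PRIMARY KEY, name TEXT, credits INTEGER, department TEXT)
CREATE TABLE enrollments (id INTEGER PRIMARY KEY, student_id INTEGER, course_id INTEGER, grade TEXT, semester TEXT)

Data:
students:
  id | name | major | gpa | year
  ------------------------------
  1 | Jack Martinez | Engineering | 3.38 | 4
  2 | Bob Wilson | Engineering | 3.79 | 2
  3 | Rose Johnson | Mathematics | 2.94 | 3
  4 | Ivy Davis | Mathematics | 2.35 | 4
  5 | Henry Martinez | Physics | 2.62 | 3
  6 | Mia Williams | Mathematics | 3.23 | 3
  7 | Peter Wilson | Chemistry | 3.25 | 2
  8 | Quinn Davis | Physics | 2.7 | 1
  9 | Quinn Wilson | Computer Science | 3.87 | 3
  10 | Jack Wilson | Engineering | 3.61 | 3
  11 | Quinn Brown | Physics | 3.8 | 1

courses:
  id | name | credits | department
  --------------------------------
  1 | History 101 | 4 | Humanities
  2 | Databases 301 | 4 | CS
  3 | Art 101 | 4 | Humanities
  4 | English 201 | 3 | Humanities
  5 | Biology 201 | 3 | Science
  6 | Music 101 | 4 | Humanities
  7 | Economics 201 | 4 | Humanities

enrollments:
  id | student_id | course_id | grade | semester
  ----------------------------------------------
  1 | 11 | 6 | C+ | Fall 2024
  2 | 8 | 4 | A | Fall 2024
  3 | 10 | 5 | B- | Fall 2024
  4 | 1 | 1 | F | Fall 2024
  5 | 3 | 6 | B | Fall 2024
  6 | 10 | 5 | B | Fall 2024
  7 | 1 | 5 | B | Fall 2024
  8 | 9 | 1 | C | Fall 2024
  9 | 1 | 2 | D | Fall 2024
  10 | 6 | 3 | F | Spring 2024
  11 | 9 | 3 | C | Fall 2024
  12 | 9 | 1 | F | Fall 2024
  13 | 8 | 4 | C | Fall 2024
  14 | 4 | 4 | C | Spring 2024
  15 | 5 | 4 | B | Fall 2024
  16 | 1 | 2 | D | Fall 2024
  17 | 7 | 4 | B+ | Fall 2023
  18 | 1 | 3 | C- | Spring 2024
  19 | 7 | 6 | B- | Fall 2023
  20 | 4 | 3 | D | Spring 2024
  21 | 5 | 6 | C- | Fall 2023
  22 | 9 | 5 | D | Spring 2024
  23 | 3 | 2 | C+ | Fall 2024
SELECT id, grade FROM enrollments WHERE grade IN ('C-', 'B-')

Execution result:
id | grade
3 | B-
18 | C-
19 | B-
21 | C-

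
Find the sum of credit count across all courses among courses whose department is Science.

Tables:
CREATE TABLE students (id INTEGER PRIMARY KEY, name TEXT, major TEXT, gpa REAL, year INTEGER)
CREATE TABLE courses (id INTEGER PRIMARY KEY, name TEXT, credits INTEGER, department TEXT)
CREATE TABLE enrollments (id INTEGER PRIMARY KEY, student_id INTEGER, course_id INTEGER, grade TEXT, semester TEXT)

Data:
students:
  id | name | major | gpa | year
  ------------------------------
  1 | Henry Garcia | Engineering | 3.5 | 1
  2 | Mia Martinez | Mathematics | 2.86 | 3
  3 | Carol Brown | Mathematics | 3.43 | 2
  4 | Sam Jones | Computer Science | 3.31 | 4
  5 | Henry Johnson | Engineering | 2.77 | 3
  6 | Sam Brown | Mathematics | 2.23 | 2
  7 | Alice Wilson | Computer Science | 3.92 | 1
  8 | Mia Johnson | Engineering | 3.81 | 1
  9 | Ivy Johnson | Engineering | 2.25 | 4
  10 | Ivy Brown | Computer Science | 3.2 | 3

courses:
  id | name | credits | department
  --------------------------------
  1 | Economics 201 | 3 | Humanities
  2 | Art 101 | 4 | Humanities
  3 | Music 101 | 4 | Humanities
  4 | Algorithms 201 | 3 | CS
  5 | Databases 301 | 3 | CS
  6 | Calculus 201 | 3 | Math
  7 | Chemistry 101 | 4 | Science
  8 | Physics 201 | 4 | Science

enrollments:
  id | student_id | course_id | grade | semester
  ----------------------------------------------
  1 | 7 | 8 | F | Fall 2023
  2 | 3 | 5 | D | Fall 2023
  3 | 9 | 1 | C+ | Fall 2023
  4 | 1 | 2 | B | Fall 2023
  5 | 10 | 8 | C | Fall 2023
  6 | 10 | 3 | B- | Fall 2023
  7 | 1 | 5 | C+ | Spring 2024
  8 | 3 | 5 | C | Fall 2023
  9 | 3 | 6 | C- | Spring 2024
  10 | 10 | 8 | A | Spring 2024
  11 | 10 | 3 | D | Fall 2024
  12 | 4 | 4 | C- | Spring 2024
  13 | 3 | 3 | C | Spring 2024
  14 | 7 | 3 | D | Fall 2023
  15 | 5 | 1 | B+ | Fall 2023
SELECT SUM(credits) FROM courses WHERE department = 'Science'

Execution result:
8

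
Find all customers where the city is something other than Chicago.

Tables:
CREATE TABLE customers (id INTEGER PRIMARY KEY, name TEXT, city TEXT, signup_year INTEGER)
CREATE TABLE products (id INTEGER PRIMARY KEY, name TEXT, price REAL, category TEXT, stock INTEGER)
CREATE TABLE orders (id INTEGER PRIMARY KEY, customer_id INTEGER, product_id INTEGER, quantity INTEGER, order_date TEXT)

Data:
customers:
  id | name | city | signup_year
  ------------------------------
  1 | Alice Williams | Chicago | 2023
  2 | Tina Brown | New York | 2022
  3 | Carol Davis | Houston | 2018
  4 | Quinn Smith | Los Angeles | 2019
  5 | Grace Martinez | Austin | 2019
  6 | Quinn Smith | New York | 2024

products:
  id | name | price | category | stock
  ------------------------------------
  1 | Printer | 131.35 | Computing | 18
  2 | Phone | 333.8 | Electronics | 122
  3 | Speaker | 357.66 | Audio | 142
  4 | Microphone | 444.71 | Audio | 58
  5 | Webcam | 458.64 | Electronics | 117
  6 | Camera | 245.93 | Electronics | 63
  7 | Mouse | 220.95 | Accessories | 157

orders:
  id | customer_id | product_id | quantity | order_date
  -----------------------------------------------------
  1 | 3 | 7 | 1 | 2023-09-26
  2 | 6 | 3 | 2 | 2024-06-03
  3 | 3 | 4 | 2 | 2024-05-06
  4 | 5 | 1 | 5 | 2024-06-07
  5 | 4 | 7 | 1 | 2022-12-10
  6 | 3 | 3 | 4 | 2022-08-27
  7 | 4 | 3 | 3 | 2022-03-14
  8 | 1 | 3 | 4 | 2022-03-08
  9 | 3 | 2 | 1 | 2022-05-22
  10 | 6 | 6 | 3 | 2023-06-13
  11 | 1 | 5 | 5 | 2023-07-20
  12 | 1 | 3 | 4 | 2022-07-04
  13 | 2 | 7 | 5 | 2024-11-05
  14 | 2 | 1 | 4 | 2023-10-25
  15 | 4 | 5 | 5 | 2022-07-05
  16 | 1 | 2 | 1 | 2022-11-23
SELECT name, city FROM customers WHERE city <> 'Chicago'

Execution result:
name | city
Tina Brown | New York
Carol Davis | Houston
Quinn Smith | Los Angeles
Grace Martinez | Austin
Quinn Smith | New York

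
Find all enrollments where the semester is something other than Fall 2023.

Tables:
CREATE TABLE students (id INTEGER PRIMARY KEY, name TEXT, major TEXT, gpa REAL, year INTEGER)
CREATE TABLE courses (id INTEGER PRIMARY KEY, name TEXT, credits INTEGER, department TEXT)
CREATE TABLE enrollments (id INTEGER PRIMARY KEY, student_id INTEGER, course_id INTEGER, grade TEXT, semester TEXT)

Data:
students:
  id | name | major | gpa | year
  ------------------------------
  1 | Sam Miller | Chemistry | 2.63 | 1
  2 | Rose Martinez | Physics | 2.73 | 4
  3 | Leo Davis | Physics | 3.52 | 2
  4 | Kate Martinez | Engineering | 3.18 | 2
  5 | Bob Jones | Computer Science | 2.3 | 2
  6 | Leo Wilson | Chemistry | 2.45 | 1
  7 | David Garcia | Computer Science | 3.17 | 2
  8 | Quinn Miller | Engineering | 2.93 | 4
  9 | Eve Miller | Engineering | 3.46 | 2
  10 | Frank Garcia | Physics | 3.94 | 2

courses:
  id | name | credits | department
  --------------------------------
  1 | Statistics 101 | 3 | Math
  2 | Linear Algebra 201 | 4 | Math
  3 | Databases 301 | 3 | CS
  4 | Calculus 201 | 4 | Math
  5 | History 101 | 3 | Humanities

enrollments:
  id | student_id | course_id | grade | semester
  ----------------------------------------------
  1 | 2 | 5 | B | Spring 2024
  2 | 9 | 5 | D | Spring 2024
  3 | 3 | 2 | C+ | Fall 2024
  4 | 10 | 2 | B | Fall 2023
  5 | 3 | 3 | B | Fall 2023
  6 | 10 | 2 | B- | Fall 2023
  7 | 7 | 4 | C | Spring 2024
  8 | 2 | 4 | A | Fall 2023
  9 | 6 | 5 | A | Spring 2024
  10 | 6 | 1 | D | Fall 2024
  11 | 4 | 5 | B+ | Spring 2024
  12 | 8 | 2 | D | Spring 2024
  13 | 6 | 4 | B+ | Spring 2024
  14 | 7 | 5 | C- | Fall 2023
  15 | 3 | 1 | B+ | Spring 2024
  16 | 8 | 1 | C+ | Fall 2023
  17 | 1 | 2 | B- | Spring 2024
SELECT id, semester FROM enrollments WHERE semester <> 'Fall 2023'

Execution result:
id | semester
1 | Spring 2024
2 | Spring 2024
3 | Fall 2024
7 | Spring 2024
9 | Spring 2024
10 | Fall 2024
11 | Spring 2024
12 | Spring 2024
13 | Spring 2024
15 | Spring 2024
17 | Spring 2024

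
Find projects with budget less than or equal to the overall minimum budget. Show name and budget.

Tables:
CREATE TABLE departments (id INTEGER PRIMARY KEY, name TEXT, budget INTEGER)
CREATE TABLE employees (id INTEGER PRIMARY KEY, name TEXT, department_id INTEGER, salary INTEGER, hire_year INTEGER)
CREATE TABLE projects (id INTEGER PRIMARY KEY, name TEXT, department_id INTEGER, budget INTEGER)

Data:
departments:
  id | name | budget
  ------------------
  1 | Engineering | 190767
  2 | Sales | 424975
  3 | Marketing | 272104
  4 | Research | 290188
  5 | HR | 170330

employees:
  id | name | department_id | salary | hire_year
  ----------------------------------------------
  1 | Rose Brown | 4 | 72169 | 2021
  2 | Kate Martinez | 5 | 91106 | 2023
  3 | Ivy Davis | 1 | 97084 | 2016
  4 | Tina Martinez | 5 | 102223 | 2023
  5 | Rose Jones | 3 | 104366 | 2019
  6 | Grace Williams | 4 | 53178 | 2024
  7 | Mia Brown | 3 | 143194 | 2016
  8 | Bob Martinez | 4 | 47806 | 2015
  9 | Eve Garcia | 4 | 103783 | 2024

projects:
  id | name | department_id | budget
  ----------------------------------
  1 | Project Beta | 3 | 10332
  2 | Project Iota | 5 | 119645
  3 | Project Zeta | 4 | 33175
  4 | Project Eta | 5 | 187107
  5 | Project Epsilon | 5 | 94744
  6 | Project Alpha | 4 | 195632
SELECT name, budget FROM projects WHERE budget <= (SELECT MIN(budget) FROM projects)

Execution result:
name | budget
Project Beta | 10332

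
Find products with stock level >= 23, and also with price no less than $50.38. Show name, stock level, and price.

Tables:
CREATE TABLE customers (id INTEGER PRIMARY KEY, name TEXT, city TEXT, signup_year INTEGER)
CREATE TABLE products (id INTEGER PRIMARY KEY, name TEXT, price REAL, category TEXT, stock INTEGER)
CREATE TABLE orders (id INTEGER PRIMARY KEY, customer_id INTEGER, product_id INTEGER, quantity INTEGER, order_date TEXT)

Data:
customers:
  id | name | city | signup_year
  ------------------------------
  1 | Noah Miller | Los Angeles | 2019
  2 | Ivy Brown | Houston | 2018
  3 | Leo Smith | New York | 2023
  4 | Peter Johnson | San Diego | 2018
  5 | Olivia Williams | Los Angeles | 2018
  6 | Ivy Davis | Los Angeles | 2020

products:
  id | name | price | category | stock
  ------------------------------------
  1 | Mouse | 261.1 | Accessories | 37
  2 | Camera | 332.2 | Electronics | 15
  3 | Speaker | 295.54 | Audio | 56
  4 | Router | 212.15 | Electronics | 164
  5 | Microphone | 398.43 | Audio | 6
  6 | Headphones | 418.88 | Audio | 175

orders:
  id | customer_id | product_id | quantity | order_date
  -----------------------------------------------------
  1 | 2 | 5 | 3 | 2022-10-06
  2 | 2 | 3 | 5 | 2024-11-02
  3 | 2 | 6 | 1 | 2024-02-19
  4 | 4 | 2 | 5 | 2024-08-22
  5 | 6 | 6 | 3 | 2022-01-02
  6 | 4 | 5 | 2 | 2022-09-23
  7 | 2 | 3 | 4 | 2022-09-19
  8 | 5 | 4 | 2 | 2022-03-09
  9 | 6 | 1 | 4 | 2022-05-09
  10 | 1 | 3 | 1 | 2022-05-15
SELECT name, stock, price FROM products WHERE stock >= 23 AND price >= 50.38

Execution result:
name | stock | price
Mouse | 37 | 261.10
Speaker | 56 | 295.54
Router | 164 | 212.15
Headphones | 175 | 418.88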